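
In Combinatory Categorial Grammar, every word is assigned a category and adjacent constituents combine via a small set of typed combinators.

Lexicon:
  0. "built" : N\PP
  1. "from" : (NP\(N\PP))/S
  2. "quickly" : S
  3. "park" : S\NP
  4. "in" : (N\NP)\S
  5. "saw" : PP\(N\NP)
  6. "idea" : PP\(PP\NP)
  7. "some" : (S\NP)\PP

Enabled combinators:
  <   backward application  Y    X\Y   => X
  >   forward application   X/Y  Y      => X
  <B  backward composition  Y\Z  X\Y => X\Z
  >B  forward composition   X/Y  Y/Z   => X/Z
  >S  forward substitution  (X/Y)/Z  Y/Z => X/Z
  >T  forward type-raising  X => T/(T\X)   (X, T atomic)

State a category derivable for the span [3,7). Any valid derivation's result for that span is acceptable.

[0,8] S   <
  [0,3] NP   <
    [0,1] "built" : N\PP
    [1,3] NP\(N\PP)   >
      [1,2] "from" : (NP\(N\PP))/S
      [2,3] "quickly" : S
  [3,8] S\NP   <
    [3,7] PP   <
      [3,6] PP\NP   <B
        [3,4] "park" : S\NP
        [4,6] PP\S   <B
          [4,5] "in" : (N\NP)\S
          [5,6] "saw" : PP\(N\NP)
      [6,7] "idea" : PP\(PP\NP)
    [7,8] "some" : (S\NP)\PP

PP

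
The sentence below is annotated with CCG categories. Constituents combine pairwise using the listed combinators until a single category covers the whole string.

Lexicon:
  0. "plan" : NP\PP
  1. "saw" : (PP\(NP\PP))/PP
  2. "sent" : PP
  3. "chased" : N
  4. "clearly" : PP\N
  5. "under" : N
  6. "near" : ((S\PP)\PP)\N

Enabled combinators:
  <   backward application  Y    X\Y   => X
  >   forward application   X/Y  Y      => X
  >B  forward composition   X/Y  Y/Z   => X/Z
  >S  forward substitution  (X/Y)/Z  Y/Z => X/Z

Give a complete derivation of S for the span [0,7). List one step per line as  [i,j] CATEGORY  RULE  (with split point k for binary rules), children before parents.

[0,1] NP\PP  lex  "plan"
[1,2] (PP\(NP\PP))/PP  lex  "saw"
[2,3] PP  lex  "sent"
[1,3] PP\(NP\PP)  >  k=2
[0,3] PP  <  k=1
[3,4] N  lex  "chased"
[4,5] PP\N  lex  "clearly"
[3,5] PP  <  k=4
[5,6] N  lex  "under"
[6,7] ((S\PP)\PP)\N  lex  "near"
[5,7] (S\PP)\PP  <  k=6
[3,7] S\PP  <  k=5
[0,7] S  <  k=3

[0,7] S   <
  [0,3] PP   <
    [0,1] "plan" : NP\PP
    [1,3] PP\(NP\PP)   >
      [1,2] "saw" : (PP\(NP\PP))/PP
      [2,3] "sent" : PP
  [3,7] S\PP   <
    [3,5] PP   <
      [3,4] "chased" : N
      [4,5] "clearly" : PP\N
    [5,7] (S\PP)\PP   <
      [5,6] "under" : N
      [6,7] "near" : ((S\PP)\PP)\N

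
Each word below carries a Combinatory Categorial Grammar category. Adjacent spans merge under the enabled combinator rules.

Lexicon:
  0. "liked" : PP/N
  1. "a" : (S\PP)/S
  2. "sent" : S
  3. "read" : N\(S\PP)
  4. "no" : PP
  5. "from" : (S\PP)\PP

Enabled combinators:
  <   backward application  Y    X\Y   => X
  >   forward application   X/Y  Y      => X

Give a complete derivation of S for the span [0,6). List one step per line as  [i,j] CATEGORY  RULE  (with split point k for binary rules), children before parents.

[0,1] PP/N  lex  "liked"
[1,2] (S\PP)/S  lex  "a"
[2,3] S  lex  "sent"
[1,3] S\PP  >  k=2
[3,4] N\(S\PP)  lex  "read"
[1,4] N  <  k=3
[0,4] PP  >  k=1
[4,5] PP  lex  "no"
[5,6] (S\PP)\PP  lex  "from"
[4,6] S\PP  <  k=5
[0,6] S  <  k=4

[0,6] S   <
  [0,4] PP   >
    [0,1] "liked" : PP/N
    [1,4] N   <
      [1,3] S\PP   >
        [1,2] "a" : (S\PP)/S
        [2,3] "sent" : S
      [3,4] "read" : N\(S\PP)
  [4,6] S\PP   <
    [4,5] "no" : PP
    [5,6] "from" : (S\PP)\PP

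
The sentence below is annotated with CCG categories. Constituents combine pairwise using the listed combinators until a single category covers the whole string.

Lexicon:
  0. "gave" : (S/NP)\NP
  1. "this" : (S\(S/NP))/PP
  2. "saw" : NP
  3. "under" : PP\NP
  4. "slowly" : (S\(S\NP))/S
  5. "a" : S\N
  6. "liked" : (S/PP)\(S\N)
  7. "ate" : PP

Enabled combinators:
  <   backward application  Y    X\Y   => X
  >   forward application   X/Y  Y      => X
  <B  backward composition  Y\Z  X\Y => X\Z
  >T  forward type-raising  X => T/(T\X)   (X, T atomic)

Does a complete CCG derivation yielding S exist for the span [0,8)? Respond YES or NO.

YES

[0,8] S   <
  [0,4] S\NP   <B
    [0,1] "gave" : (S/NP)\NP
    [1,4] S\(S/NP)   >
      [1,2] "this" : (S\(S/NP))/PP
      [2,4] PP   <
        [2,3] "saw" : NP
        [3,4] "under" : PP\NP
  [4,8] S\(S\NP)   >
    [4,5] "slowly" : (S\(S\NP))/S
    [5,8] S   >
      [5,7] S/PP   <
        [5,6] "a" : S\N
        [6,7] "liked" : (S/PP)\(S\N)
      [7,8] "ate" : PP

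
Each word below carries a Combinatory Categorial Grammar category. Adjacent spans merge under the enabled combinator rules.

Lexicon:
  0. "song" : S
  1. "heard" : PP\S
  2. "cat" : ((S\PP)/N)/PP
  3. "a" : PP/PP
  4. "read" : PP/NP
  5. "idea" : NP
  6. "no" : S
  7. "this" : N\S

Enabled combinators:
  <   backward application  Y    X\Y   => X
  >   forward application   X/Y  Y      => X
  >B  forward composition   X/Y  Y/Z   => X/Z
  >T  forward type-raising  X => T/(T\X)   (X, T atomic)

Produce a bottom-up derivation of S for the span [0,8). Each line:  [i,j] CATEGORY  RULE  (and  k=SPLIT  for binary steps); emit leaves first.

[0,1] S  lex  "song"
[1,2] PP\S  lex  "heard"
[0,2] PP  <  k=1
[2,3] ((S\PP)/N)/PP  lex  "cat"
[3,4] PP/PP  lex  "a"
[4,5] PP/NP  lex  "read"
[3,5] PP/NP  >B  k=4
[5,6] NP  lex  "idea"
[3,6] PP  >  k=5
[2,6] (S\PP)/N  >  k=3
[6,7] S  lex  "no"
[7,8] N\S  lex  "this"
[6,8] N  <  k=7
[2,8] S\PP  >  k=6
[0,8] S  <  k=2

[0,8] S   <
  [0,2] PP   <
    [0,1] "song" : S
    [1,2] "heard" : PP\S
  [2,8] S\PP   >
    [2,6] (S\PP)/N   >
      [2,3] "cat" : ((S\PP)/N)/PP
      [3,6] PP   >
        [3,5] PP/NP   >B
          [3,4] "a" : PP/PP
          [4,5] "read" : PP/NP
        [5,6] "idea" : NP
    [6,8] N   <
      [6,7] "no" : S
      [7,8] "this" : N\S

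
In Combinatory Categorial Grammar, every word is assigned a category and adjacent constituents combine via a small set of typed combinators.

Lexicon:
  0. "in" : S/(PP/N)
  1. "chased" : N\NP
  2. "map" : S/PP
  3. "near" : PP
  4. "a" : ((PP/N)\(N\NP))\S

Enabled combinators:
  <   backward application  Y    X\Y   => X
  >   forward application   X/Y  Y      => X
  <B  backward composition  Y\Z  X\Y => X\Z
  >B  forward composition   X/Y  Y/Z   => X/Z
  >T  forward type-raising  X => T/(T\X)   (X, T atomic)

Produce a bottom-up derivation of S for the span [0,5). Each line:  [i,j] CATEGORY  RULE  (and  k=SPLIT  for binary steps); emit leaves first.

[0,5] S   >
  [0,1] "in" : S/(PP/N)
  [1,5] PP/N   <
    [1,2] "chased" : N\NP
    [2,5] (PP/N)\(N\NP)   <
      [2,4] S   >
        [2,3] "map" : S/PP
        [3,4] "near" : PP
      [4,5] "a" : ((PP/N)\(N\NP))\S

[0,1] S/(PP/N)  lex  "in"
[1,2] N\NP  lex  "chased"
[2,3] S/PP  lex  "map"
[3,4] PP  lex  "near"
[2,4] S  >  k=3
[4,5] ((PP/N)\(N\NP))\S  lex  "a"
[2,5] (PP/N)\(N\NP)  <  k=4
[1,5] PP/N  <  k=2
[0,5] S  >  k=1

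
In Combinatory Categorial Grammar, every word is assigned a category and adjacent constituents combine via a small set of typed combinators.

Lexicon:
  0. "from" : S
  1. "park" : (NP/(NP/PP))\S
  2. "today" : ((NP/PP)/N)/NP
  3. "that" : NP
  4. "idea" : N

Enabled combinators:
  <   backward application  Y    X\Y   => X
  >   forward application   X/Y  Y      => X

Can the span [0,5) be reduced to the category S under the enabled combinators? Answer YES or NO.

S (NP/(NP/PP))\S ((NP/PP)/N)/NP NP N
CKY chart[0,5] = {NP}; S ∉ chart

NO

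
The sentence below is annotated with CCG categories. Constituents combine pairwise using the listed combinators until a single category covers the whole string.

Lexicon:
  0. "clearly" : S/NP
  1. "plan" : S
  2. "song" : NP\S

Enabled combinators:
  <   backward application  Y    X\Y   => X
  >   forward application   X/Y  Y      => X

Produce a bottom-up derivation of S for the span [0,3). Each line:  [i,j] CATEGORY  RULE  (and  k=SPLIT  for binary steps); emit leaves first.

[0,3] S   >
  [0,1] "clearly" : S/NP
  [1,3] NP   <
    [1,2] "plan" : S
    [2,3] "song" : NP\S

[0,1] S/NP  lex  "clearly"
[1,2] S  lex  "plan"
[2,3] NP\S  lex  "song"
[1,3] NP  <  k=2
[0,3] S  >  k=1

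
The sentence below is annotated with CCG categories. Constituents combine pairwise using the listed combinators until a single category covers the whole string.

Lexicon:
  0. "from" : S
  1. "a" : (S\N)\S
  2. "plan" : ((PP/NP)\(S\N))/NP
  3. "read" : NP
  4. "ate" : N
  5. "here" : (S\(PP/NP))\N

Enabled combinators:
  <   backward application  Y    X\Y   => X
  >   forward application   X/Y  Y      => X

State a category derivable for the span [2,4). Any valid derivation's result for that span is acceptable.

(PP/NP)\(S\N)

[0,6] S   <
  [0,4] PP/NP   <
    [0,2] S\N   <
      [0,1] "from" : S
      [1,2] "a" : (S\N)\S
    [2,4] (PP/NP)\(S\N)   >
      [2,3] "plan" : ((PP/NP)\(S\N))/NP
      [3,4] "read" : NP
  [4,6] S\(PP/NP)   <
    [4,5] "ate" : N
    [5,6] "here" : (S\(PP/NP))\N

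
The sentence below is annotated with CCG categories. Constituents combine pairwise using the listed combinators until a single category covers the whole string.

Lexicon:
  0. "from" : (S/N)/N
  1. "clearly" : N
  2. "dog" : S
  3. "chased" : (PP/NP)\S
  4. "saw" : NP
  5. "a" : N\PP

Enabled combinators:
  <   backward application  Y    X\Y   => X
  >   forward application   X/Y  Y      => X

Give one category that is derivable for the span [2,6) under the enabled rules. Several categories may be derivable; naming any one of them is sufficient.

[0,6] S   >
  [0,2] S/N   >
    [0,1] "from" : (S/N)/N
    [1,2] "clearly" : N
  [2,6] N   <
    [2,5] PP   >
      [2,4] PP/NP   <
        [2,3] "dog" : S
        [3,4] "chased" : (PP/NP)\S
      [4,5] "saw" : NP
    [5,6] "a" : N\PP

N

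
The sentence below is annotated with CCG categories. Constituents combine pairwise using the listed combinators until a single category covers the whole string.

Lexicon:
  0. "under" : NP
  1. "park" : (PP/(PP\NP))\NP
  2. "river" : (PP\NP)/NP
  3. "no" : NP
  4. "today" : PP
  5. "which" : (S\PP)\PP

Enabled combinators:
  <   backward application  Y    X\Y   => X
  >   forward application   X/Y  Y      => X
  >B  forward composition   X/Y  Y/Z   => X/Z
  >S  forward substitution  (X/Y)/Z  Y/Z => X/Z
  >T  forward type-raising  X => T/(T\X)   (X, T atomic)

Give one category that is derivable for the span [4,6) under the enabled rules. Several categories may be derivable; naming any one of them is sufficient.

[0,6] S   <
  [0,4] PP   >
    [0,2] PP/(PP\NP)   <
      [0,1] "under" : NP
      [1,2] "park" : (PP/(PP\NP))\NP
    [2,4] PP\NP   >
      [2,3] "river" : (PP\NP)/NP
      [3,4] "no" : NP
  [4,6] S\PP   <
    [4,5] "today" : PP
    [5,6] "which" : (S\PP)\PP

S\PP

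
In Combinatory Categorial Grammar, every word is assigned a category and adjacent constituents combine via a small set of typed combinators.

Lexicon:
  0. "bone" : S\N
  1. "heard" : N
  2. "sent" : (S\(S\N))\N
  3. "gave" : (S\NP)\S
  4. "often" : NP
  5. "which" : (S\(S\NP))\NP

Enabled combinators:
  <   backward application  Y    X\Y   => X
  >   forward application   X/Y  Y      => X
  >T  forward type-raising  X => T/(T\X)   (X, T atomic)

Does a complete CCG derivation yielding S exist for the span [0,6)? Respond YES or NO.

YES

[0,6] S   <
  [0,4] S\NP   <
    [0,3] S   <
      [0,1] "bone" : S\N
      [1,3] S\(S\N)   <
        [1,2] "heard" : N
        [2,3] "sent" : (S\(S\N))\N
    [3,4] "gave" : (S\NP)\S
  [4,6] S\(S\NP)   <
    [4,5] "often" : NP
    [5,6] "which" : (S\(S\NP))\NP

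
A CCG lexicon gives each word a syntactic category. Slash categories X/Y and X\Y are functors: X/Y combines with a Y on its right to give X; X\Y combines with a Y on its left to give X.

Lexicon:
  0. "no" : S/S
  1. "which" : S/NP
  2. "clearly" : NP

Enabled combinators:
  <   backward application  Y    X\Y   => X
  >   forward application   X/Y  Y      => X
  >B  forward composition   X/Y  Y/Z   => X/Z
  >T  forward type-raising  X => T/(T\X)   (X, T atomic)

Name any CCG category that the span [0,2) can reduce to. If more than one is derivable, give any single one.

[0,3] S   >
  [0,2] S/NP   >B
    [0,1] "no" : S/S
    [1,2] "which" : S/NP
  [2,3] "clearly" : NP

S/NP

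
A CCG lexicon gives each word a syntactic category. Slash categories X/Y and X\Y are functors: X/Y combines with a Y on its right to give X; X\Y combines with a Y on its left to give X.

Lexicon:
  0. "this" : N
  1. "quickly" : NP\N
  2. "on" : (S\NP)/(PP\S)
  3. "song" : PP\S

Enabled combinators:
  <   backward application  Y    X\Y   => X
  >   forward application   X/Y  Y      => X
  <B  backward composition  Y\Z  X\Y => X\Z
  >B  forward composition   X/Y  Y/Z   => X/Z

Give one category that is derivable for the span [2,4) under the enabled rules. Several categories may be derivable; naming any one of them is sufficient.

[0,4] S   <
  [0,2] NP   <
    [0,1] "this" : N
    [1,2] "quickly" : NP\N
  [2,4] S\NP   >
    [2,3] "on" : (S\NP)/(PP\S)
    [3,4] "song" : PP\S

S\NP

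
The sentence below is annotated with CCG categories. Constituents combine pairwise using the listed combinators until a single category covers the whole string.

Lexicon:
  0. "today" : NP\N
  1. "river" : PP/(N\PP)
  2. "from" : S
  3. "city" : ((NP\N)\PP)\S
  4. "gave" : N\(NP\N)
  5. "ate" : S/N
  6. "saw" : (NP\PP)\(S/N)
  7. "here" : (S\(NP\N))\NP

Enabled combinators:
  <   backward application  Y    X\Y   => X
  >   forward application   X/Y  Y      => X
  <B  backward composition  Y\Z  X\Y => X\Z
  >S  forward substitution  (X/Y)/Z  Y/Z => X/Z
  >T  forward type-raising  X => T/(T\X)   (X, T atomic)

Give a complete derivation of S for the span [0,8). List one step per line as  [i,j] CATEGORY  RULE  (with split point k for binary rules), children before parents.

[0,1] NP\N  lex  "today"
[1,2] PP/(N\PP)  lex  "river"
[2,3] S  lex  "from"
[3,4] ((NP\N)\PP)\S  lex  "city"
[2,4] (NP\N)\PP  <  k=3
[4,5] N\(NP\N)  lex  "gave"
[2,5] N\PP  <B  k=4
[1,5] PP  >  k=2
[5,6] S/N  lex  "ate"
[6,7] (NP\PP)\(S/N)  lex  "saw"
[5,7] NP\PP  <  k=6
[1,7] NP  <  k=5
[7,8] (S\(NP\N))\NP  lex  "here"
[1,8] S\(NP\N)  <  k=7
[0,8] S  <  k=1

[0,8] S   <
  [0,1] "today" : NP\N
  [1,8] S\(NP\N)   <
    [1,7] NP   <
      [1,5] PP   >
        [1,2] "river" : PP/(N\PP)
        [2,5] N\PP   <B
          [2,4] (NP\N)\PP   <
            [2,3] "from" : S
            [3,4] "city" : ((NP\N)\PP)\S
          [4,5] "gave" : N\(NP\N)
      [5,7] NP\PP   <
        [5,6] "ate" : S/N
        [6,7] "saw" : (NP\PP)\(S/N)
    [7,8] "here" : (S\(NP\N))\NP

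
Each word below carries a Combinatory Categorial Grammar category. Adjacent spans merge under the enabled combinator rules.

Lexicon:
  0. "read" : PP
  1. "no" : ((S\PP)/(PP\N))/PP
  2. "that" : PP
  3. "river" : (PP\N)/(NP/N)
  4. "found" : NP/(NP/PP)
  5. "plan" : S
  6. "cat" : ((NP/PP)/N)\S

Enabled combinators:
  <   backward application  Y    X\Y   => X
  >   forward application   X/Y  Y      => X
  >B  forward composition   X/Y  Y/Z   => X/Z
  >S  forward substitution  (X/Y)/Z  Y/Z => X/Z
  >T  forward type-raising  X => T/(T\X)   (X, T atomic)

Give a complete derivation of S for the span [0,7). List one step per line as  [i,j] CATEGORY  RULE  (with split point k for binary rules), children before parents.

[0,7] S   <
  [0,1] "read" : PP
  [1,7] S\PP   >
    [1,3] (S\PP)/(PP\N)   >
      [1,2] "no" : ((S\PP)/(PP\N))/PP
      [2,3] "that" : PP
    [3,7] PP\N   >
      [3,4] "river" : (PP\N)/(NP/N)
      [4,7] NP/N   >B
        [4,5] "found" : NP/(NP/PP)
        [5,7] (NP/PP)/N   <
          [5,6] "plan" : S
          [6,7] "cat" : ((NP/PP)/N)\S

[0,1] PP  lex  "read"
[1,2] ((S\PP)/(PP\N))/PP  lex  "no"
[2,3] PP  lex  "that"
[1,3] (S\PP)/(PP\N)  >  k=2
[3,4] (PP\N)/(NP/N)  lex  "river"
[4,5] NP/(NP/PP)  lex  "found"
[5,6] S  lex  "plan"
[6,7] ((NP/PP)/N)\S  lex  "cat"
[5,7] (NP/PP)/N  <  k=6
[4,7] NP/N  >B  k=5
[3,7] PP\N  >  k=4
[1,7] S\PP  >  k=3
[0,7] S  <  k=1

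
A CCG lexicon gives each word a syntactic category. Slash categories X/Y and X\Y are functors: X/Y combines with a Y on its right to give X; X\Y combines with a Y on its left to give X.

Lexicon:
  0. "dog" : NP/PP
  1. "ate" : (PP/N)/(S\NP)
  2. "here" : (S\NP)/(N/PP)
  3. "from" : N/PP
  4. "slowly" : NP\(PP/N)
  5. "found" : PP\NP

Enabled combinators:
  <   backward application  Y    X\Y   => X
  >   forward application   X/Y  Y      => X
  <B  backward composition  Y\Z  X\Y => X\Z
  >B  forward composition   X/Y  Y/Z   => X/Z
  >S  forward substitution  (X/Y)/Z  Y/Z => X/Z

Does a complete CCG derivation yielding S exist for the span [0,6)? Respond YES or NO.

NP/PP (PP/N)/(S\NP) (S\NP)/(N/PP) N/PP NP\(PP/N) PP\NP
CKY chart[0,6] = {NP}; S ∉ chart

NO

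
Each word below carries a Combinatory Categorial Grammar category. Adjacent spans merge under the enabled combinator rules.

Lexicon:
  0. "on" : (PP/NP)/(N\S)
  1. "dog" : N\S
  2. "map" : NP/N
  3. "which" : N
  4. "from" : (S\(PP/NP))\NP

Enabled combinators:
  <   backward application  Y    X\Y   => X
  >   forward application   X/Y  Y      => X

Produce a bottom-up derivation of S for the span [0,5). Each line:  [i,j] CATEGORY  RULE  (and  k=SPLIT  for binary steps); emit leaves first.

[0,5] S   <
  [0,2] PP/NP   >
    [0,1] "on" : (PP/NP)/(N\S)
    [1,2] "dog" : N\S
  [2,5] S\(PP/NP)   <
    [2,4] NP   >
      [2,3] "map" : NP/N
      [3,4] "which" : N
    [4,5] "from" : (S\(PP/NP))\NP

[0,1] (PP/NP)/(N\S)  lex  "on"
[1,2] N\S  lex  "dog"
[0,2] PP/NP  >  k=1
[2,3] NP/N  lex  "map"
[3,4] N  lex  "which"
[2,4] NP  >  k=3
[4,5] (S\(PP/NP))\NP  lex  "from"
[2,5] S\(PP/NP)  <  k=4
[0,5] S  <  k=2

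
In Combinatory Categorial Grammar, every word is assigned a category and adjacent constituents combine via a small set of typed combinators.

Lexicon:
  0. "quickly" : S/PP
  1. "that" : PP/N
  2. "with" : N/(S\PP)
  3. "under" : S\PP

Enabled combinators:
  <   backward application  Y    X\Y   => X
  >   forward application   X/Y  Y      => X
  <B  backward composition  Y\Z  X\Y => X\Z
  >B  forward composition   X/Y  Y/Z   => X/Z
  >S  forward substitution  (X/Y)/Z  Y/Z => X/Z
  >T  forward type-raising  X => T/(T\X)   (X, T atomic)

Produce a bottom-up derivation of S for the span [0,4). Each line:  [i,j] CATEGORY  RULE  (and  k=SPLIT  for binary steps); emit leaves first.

[0,1] S/PP  lex  "quickly"
[1,2] PP/N  lex  "that"
[2,3] N/(S\PP)  lex  "with"
[3,4] S\PP  lex  "under"
[2,4] N  >  k=3
[1,4] PP  >  k=2
[0,4] S  >  k=1

[0,4] S   >
  [0,1] "quickly" : S/PP
  [1,4] PP   >
    [1,2] "that" : PP/N
    [2,4] N   >
      [2,3] "with" : N/(S\PP)
      [3,4] "under" : S\PP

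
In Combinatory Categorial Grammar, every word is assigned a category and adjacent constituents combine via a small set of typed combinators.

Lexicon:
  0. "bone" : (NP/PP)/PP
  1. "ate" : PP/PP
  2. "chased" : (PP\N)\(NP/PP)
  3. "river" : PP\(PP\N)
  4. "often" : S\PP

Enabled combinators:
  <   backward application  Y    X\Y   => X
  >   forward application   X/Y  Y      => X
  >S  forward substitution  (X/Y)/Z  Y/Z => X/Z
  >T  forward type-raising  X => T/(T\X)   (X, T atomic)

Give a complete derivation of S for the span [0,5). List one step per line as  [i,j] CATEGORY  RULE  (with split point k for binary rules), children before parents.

[0,5] S   <
  [0,4] PP   <
    [0,3] PP\N   <
      [0,2] NP/PP   >S
        [0,1] "bone" : (NP/PP)/PP
        [1,2] "ate" : PP/PP
      [2,3] "chased" : (PP\N)\(NP/PP)
    [3,4] "river" : PP\(PP\N)
  [4,5] "often" : S\PP

[0,1] (NP/PP)/PP  lex  "bone"
[1,2] PP/PP  lex  "ate"
[0,2] NP/PP  >S  k=1
[2,3] (PP\N)\(NP/PP)  lex  "chased"
[0,3] PP\N  <  k=2
[3,4] PP\(PP\N)  lex  "river"
[0,4] PP  <  k=3
[4,5] S\PP  lex  "often"
[0,5] S  <  k=4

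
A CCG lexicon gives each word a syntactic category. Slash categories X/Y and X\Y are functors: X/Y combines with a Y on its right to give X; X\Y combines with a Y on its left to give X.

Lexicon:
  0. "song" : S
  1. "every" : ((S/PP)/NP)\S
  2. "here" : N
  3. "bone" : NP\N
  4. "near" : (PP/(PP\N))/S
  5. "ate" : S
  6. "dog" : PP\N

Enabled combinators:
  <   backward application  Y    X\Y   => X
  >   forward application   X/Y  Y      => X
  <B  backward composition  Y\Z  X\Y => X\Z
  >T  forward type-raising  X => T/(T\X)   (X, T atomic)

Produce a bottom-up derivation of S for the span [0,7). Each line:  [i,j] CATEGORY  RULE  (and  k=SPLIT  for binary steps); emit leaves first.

[0,1] S  lex  "song"
[1,2] ((S/PP)/NP)\S  lex  "every"
[0,2] (S/PP)/NP  <  k=1
[2,3] N  lex  "here"
[3,4] NP\N  lex  "bone"
[2,4] NP  <  k=3
[0,4] S/PP  >  k=2
[4,5] (PP/(PP\N))/S  lex  "near"
[5,6] S  lex  "ate"
[4,6] PP/(PP\N)  >  k=5
[6,7] PP\N  lex  "dog"
[4,7] PP  >  k=6
[0,7] S  >  k=4

[0,7] S   >
  [0,4] S/PP   >
    [0,2] (S/PP)/NP   <
      [0,1] "song" : S
      [1,2] "every" : ((S/PP)/NP)\S
    [2,4] NP   <
      [2,3] "here" : N
      [3,4] "bone" : NP\N
  [4,7] PP   >
    [4,6] PP/(PP\N)   >
      [4,5] "near" : (PP/(PP\N))/S
      [5,6] "ate" : S
    [6,7] "dog" : PP\N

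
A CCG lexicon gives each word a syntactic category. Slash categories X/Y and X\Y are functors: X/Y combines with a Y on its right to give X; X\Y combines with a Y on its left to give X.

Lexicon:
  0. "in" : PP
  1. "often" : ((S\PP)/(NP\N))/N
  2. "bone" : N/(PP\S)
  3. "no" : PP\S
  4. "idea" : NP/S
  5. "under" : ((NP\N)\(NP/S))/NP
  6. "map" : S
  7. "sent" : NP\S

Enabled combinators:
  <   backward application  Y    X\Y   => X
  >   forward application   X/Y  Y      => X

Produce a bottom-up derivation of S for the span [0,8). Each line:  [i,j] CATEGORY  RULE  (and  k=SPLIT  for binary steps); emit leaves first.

[0,8] S   <
  [0,1] "in" : PP
  [1,8] S\PP   >
    [1,4] (S\PP)/(NP\N)   >
      [1,2] "often" : ((S\PP)/(NP\N))/N
      [2,4] N   >
        [2,3] "bone" : N/(PP\S)
        [3,4] "no" : PP\S
    [4,8] NP\N   <
      [4,5] "idea" : NP/S
      [5,8] (NP\N)\(NP/S)   >
        [5,6] "under" : ((NP\N)\(NP/S))/NP
        [6,8] NP   <
          [6,7] "map" : S
          [7,8] "sent" : NP\S

[0,1] PP  lex  "in"
[1,2] ((S\PP)/(NP\N))/N  lex  "often"
[2,3] N/(PP\S)  lex  "bone"
[3,4] PP\S  lex  "no"
[2,4] N  >  k=3
[1,4] (S\PP)/(NP\N)  >  k=2
[4,5] NP/S  lex  "idea"
[5,6] ((NP\N)\(NP/S))/NP  lex  "under"
[6,7] S  lex  "map"
[7,8] NP\S  lex  "sent"
[6,8] NP  <  k=7
[5,8] (NP\N)\(NP/S)  >  k=6
[4,8] NP\N  <  k=5
[1,8] S\PP  >  k=4
[0,8] S  <  k=1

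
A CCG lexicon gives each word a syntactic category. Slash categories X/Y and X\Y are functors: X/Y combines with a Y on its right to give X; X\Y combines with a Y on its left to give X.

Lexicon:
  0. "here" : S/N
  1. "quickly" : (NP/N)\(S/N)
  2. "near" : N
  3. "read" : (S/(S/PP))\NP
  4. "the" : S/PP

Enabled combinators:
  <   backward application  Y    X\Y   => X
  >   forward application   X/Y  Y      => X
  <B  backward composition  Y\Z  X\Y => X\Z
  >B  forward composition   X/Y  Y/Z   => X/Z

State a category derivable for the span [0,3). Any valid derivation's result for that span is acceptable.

NP

[0,5] S   >
  [0,4] S/(S/PP)   <
    [0,3] NP   >
      [0,2] NP/N   <
        [0,1] "here" : S/N
        [1,2] "quickly" : (NP/N)\(S/N)
      [2,3] "near" : N
    [3,4] "read" : (S/(S/PP))\NP
  [4,5] "the" : S/PP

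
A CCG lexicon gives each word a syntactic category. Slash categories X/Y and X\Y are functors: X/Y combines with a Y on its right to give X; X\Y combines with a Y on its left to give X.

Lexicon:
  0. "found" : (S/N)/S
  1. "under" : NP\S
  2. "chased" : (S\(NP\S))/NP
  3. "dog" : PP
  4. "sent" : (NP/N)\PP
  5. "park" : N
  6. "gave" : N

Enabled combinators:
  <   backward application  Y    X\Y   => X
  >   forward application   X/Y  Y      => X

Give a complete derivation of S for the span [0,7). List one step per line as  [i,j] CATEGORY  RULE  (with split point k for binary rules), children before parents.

[0,1] (S/N)/S  lex  "found"
[1,2] NP\S  lex  "under"
[2,3] (S\(NP\S))/NP  lex  "chased"
[3,4] PP  lex  "dog"
[4,5] (NP/N)\PP  lex  "sent"
[3,5] NP/N  <  k=4
[5,6] N  lex  "park"
[3,6] NP  >  k=5
[2,6] S\(NP\S)  >  k=3
[1,6] S  <  k=2
[0,6] S/N  >  k=1
[6,7] N  lex  "gave"
[0,7] S  >  k=6

[0,7] S   >
  [0,6] S/N   >
    [0,1] "found" : (S/N)/S
    [1,6] S   <
      [1,2] "under" : NP\S
      [2,6] S\(NP\S)   >
        [2,3] "chased" : (S\(NP\S))/NP
        [3,6] NP   >
          [3,5] NP/N   <
            [3,4] "dog" : PP
            [4,5] "sent" : (NP/N)\PP
          [5,6] "park" : N
  [6,7] "gave" : N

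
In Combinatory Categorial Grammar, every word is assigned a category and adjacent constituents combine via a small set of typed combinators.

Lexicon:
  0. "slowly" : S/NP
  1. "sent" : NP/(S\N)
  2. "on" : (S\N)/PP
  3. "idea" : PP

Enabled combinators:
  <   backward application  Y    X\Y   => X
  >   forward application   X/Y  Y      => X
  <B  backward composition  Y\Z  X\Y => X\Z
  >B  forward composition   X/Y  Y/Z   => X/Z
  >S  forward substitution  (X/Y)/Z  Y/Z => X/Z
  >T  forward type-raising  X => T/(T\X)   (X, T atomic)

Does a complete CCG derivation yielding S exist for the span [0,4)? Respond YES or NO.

YES

[0,4] S   >
  [0,1] "slowly" : S/NP
  [1,4] NP   >
    [1,3] NP/PP   >B
      [1,2] "sent" : NP/(S\N)
      [2,3] "on" : (S\N)/PP
    [3,4] "idea" : PP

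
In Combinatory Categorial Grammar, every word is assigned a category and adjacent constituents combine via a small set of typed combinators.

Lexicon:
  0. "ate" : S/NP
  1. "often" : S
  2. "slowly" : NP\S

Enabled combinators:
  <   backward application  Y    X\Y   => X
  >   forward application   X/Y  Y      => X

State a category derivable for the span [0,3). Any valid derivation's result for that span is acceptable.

[0,3] S   >
  [0,1] "ate" : S/NP
  [1,3] NP   <
    [1,2] "often" : S
    [2,3] "slowly" : NP\S

S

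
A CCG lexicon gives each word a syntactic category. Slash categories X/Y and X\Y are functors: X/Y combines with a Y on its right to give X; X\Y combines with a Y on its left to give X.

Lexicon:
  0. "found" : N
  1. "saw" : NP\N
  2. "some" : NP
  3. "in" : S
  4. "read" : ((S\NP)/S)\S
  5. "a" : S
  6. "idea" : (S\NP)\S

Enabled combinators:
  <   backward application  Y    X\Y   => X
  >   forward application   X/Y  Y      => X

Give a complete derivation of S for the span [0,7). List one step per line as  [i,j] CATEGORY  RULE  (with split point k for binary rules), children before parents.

[0,1] N  lex  "found"
[1,2] NP\N  lex  "saw"
[0,2] NP  <  k=1
[2,3] NP  lex  "some"
[3,4] S  lex  "in"
[4,5] ((S\NP)/S)\S  lex  "read"
[3,5] (S\NP)/S  <  k=4
[5,6] S  lex  "a"
[3,6] S\NP  >  k=5
[2,6] S  <  k=3
[6,7] (S\NP)\S  lex  "idea"
[2,7] S\NP  <  k=6
[0,7] S  <  k=2

[0,7] S   <
  [0,2] NP   <
    [0,1] "found" : N
    [1,2] "saw" : NP\N
  [2,7] S\NP   <
    [2,6] S   <
      [2,3] "some" : NP
      [3,6] S\NP   >
        [3,5] (S\NP)/S   <
          [3,4] "in" : S
          [4,5] "read" : ((S\NP)/S)\S
        [5,6] "a" : S
    [6,7] "idea" : (S\NP)\S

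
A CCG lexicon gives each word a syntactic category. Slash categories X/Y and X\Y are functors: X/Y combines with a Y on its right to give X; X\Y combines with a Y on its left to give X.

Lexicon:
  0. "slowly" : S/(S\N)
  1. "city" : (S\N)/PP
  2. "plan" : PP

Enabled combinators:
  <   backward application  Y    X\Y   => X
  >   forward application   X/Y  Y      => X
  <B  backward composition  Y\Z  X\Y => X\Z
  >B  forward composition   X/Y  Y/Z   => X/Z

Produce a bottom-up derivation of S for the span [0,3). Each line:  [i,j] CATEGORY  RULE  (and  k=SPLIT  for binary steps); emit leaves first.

[0,1] S/(S\N)  lex  "slowly"
[1,2] (S\N)/PP  lex  "city"
[2,3] PP  lex  "plan"
[1,3] S\N  >  k=2
[0,3] S  >  k=1

[0,3] S   >
  [0,1] "slowly" : S/(S\N)
  [1,3] S\N   >
    [1,2] "city" : (S\N)/PP
    [2,3] "plan" : PP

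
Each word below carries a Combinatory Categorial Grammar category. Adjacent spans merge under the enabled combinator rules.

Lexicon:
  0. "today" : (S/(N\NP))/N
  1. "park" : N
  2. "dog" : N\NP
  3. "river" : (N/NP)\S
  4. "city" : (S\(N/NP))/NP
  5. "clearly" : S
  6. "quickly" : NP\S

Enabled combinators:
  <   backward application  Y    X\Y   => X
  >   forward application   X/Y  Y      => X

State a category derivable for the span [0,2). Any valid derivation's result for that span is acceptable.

[0,7] S   <
  [0,4] N/NP   <
    [0,3] S   >
      [0,2] S/(N\NP)   >
        [0,1] "today" : (S/(N\NP))/N
        [1,2] "park" : N
      [2,3] "dog" : N\NP
    [3,4] "river" : (N/NP)\S
  [4,7] S\(N/NP)   >
    [4,5] "city" : (S\(N/NP))/NP
    [5,7] NP   <
      [5,6] "clearly" : S
      [6,7] "quickly" : NP\S

S/(N\NP)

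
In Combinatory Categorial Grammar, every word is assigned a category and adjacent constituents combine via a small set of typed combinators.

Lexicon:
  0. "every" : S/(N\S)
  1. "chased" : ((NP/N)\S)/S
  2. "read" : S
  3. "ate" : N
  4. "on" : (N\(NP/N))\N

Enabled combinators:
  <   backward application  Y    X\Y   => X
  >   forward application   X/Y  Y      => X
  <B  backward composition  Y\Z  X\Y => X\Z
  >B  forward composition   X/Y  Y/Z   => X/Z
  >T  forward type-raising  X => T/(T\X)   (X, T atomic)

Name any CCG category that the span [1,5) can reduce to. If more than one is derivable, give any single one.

N\S

[0,5] S   >
  [0,1] "every" : S/(N\S)
  [1,5] N\S   <B
    [1,3] (NP/N)\S   >
      [1,2] "chased" : ((NP/N)\S)/S
      [2,3] "read" : S
    [3,5] N\(NP/N)   <
      [3,4] "ate" : N
      [4,5] "on" : (N\(NP/N))\N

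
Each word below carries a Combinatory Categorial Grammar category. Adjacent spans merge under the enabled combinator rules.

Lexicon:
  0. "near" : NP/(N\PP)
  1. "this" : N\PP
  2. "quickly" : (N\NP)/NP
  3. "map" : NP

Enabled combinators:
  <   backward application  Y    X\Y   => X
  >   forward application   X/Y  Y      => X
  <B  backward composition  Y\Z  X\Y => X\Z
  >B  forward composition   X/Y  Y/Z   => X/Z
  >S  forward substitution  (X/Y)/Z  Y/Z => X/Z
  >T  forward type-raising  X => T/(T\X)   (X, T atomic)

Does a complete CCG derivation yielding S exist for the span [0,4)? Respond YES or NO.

NO

NP/(N\PP) N\PP (N\NP)/NP NP
CKY chart[0,4] = {N, N/(NP\NP), N/(N\N), NP/(NP\N), PP/(PP\N), S/(S\N)}; S ∉ chart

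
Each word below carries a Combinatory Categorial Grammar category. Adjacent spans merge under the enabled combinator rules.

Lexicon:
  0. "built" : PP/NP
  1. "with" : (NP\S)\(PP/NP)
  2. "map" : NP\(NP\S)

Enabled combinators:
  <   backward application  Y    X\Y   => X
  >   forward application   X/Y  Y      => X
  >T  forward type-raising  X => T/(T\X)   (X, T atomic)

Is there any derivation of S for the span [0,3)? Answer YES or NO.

NO

PP/NP (NP\S)\(PP/NP) NP\(NP\S)
CKY chart[0,3] = {N/(N\NP), NP, NP/(NP\NP), PP/(PP\NP), S/(S\NP)}; S ∉ chart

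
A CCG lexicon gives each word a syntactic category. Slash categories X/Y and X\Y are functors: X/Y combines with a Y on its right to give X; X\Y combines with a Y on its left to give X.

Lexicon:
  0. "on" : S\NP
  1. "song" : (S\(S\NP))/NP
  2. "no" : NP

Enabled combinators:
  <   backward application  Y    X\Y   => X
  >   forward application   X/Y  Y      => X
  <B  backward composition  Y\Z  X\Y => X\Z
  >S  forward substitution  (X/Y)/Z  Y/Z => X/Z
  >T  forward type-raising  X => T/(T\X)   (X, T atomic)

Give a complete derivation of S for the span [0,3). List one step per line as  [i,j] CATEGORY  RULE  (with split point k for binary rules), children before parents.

[0,1] S\NP  lex  "on"
[1,2] (S\(S\NP))/NP  lex  "song"
[2,3] NP  lex  "no"
[1,3] S\(S\NP)  >  k=2
[0,3] S  <  k=1

[0,3] S   <
  [0,1] "on" : S\NP
  [1,3] S\(S\NP)   >
    [1,2] "song" : (S\(S\NP))/NP
    [2,3] "no" : NP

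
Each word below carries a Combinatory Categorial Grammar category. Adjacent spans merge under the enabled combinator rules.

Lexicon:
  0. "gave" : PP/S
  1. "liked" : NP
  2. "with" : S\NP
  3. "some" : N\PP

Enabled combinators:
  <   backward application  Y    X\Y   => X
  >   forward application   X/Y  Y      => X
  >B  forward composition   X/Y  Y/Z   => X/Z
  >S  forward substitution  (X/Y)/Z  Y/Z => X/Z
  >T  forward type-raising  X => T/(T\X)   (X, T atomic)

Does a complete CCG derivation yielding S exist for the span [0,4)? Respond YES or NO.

NO

PP/S NP S\NP N\PP
CKY chart[0,4] = {N, N/(N\N), NP/(NP\N), PP/(PP\N), S/(S\N)}; S ∉ chart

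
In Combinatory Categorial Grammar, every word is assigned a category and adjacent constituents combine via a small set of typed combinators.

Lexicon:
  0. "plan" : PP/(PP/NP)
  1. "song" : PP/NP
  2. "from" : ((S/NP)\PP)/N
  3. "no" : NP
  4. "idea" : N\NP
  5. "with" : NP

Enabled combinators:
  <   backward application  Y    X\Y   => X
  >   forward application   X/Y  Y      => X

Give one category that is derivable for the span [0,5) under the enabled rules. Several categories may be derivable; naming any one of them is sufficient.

[0,6] S   >
  [0,5] S/NP   <
    [0,2] PP   >
      [0,1] "plan" : PP/(PP/NP)
      [1,2] "song" : PP/NP
    [2,5] (S/NP)\PP   >
      [2,3] "from" : ((S/NP)\PP)/N
      [3,5] N   <
        [3,4] "no" : NP
        [4,5] "idea" : N\NP
  [5,6] "with" : NP

S/NP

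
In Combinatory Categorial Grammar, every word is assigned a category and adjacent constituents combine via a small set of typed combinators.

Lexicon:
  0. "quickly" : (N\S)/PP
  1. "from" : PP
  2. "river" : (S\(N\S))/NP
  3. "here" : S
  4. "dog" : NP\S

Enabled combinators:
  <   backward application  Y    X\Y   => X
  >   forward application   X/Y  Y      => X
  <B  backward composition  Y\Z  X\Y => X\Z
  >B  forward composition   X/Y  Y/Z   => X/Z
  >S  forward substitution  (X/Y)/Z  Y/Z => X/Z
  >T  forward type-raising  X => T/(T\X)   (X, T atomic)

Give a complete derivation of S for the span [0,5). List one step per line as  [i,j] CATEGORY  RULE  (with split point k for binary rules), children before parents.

[0,1] (N\S)/PP  lex  "quickly"
[1,2] PP  lex  "from"
[0,2] N\S  >  k=1
[2,3] (S\(N\S))/NP  lex  "river"
[3,4] S  lex  "here"
[4,5] NP\S  lex  "dog"
[3,5] NP  <  k=4
[2,5] S\(N\S)  >  k=3
[0,5] S  <  k=2

[0,5] S   <
  [0,2] N\S   >
    [0,1] "quickly" : (N\S)/PP
    [1,2] "from" : PP
  [2,5] S\(N\S)   >
    [2,3] "river" : (S\(N\S))/NP
    [3,5] NP   <
      [3,4] "here" : S
      [4,5] "dog" : NP\S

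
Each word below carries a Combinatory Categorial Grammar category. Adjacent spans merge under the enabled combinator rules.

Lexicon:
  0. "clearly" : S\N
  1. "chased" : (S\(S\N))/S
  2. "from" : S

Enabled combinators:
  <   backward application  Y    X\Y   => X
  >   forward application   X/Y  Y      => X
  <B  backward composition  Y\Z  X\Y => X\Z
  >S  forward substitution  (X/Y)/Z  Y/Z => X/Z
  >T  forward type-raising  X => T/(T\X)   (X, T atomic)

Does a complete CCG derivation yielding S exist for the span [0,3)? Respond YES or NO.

[0,3] S   <
  [0,1] "clearly" : S\N
  [1,3] S\(S\N)   >
    [1,2] "chased" : (S\(S\N))/S
    [2,3] "from" : S

YES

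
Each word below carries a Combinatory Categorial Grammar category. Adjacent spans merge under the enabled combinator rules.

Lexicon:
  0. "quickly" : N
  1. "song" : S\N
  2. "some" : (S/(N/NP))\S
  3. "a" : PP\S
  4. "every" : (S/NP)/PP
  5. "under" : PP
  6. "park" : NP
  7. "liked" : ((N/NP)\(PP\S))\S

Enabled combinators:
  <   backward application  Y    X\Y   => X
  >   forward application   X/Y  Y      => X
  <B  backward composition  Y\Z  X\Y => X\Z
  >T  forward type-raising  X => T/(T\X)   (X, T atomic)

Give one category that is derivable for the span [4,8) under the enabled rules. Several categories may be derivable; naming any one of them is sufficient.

[0,8] S   >
  [0,3] S/(N/NP)   <
    [0,2] S   <
      [0,1] "quickly" : N
      [1,2] "song" : S\N
    [2,3] "some" : (S/(N/NP))\S
  [3,8] N/NP   <
    [3,4] "a" : PP\S
    [4,8] (N/NP)\(PP\S)   <
      [4,7] S   >
        [4,6] S/NP   >
          [4,5] "every" : (S/NP)/PP
          [5,6] "under" : PP
        [6,7] "park" : NP
      [7,8] "liked" : ((N/NP)\(PP\S))\S

(N/NP)\(PP\S)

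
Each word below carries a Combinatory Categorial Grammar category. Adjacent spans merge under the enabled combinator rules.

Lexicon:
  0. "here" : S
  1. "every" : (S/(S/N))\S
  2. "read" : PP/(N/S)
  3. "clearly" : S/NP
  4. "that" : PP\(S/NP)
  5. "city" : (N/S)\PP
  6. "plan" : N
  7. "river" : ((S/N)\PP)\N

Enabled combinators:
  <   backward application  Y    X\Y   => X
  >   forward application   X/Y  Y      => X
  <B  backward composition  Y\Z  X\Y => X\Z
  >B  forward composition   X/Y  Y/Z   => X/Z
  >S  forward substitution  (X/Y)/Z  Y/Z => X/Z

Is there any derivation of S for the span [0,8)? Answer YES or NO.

YES

[0,8] S   >
  [0,2] S/(S/N)   <
    [0,1] "here" : S
    [1,2] "every" : (S/(S/N))\S
  [2,8] S/N   <
    [2,6] PP   >
      [2,3] "read" : PP/(N/S)
      [3,6] N/S   <
        [3,5] PP   <
          [3,4] "clearly" : S/NP
          [4,5] "that" : PP\(S/NP)
        [5,6] "city" : (N/S)\PP
    [6,8] (S/N)\PP   <
      [6,7] "plan" : N
      [7,8] "river" : ((S/N)\PP)\N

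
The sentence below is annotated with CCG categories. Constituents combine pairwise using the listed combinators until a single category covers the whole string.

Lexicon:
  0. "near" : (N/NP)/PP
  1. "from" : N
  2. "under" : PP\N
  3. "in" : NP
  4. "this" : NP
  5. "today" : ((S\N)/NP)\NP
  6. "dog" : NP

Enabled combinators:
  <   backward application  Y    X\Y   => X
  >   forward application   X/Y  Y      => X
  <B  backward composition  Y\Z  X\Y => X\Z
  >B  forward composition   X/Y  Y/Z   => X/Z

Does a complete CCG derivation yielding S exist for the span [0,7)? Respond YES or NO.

[0,7] S   <
  [0,4] N   >
    [0,3] N/NP   >
      [0,1] "near" : (N/NP)/PP
      [1,3] PP   <
        [1,2] "from" : N
        [2,3] "under" : PP\N
    [3,4] "in" : NP
  [4,7] S\N   >
    [4,6] (S\N)/NP   <
      [4,5] "this" : NP
      [5,6] "today" : ((S\N)/NP)\NP
    [6,7] "dog" : NP

YES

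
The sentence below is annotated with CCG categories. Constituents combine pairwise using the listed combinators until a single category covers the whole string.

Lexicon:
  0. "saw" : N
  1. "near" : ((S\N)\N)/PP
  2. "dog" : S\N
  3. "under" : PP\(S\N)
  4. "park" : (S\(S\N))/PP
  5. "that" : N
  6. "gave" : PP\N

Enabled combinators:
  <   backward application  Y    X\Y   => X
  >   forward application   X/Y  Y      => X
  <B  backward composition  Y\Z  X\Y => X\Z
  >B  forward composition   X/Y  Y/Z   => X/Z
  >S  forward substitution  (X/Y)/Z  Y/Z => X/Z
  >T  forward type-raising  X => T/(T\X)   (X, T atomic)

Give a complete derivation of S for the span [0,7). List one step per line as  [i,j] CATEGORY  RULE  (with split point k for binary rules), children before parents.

[0,1] N  lex  "saw"
[1,2] ((S\N)\N)/PP  lex  "near"
[2,3] S\N  lex  "dog"
[3,4] PP\(S\N)  lex  "under"
[2,4] PP  <  k=3
[1,4] (S\N)\N  >  k=2
[0,4] S\N  <  k=1
[4,5] (S\(S\N))/PP  lex  "park"
[5,6] N  lex  "that"
[6,7] PP\N  lex  "gave"
[5,7] PP  <  k=6
[4,7] S\(S\N)  >  k=5
[0,7] S  <  k=4

[0,7] S   <
  [0,4] S\N   <
    [0,1] "saw" : N
    [1,4] (S\N)\N   >
      [1,2] "near" : ((S\N)\N)/PP
      [2,4] PP   <
        [2,3] "dog" : S\N
        [3,4] "under" : PP\(S\N)
  [4,7] S\(S\N)   >
    [4,5] "park" : (S\(S\N))/PP
    [5,7] PP   <
      [5,6] "that" : N
      [6,7] "gave" : PP\N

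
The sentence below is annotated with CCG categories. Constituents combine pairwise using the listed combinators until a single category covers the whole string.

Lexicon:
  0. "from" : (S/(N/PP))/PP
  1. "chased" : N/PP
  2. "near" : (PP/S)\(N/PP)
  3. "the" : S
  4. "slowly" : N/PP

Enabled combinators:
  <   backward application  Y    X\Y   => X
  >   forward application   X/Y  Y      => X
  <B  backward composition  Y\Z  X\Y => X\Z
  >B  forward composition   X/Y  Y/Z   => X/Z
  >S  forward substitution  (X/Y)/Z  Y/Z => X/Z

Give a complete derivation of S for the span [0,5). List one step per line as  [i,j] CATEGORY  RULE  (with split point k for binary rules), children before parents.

[0,5] S   >
  [0,4] S/(N/PP)   >
    [0,1] "from" : (S/(N/PP))/PP
    [1,4] PP   >
      [1,3] PP/S   <
        [1,2] "chased" : N/PP
        [2,3] "near" : (PP/S)\(N/PP)
      [3,4] "the" : S
  [4,5] "slowly" : N/PP

[0,1] (S/(N/PP))/PP  lex  "from"
[1,2] N/PP  lex  "chased"
[2,3] (PP/S)\(N/PP)  lex  "near"
[1,3] PP/S  <  k=2
[3,4] S  lex  "the"
[1,4] PP  >  k=3
[0,4] S/(N/PP)  >  k=1
[4,5] N/PP  lex  "slowly"
[0,5] S  >  k=4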